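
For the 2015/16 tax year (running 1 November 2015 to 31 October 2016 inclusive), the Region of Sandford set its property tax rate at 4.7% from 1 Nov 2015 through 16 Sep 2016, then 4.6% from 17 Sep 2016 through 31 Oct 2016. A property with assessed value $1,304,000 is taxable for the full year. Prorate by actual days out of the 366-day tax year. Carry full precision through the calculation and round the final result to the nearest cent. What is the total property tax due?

1 Nov 2015 – 16 Sep 2016: 321 days at 4.7% → $1,304,000 × 4.7% × 321/366 = $53,752.5902
17 Sep – 31 Oct 2016: 45 days at 4.6% → $1,304,000 × 4.6% × 45/366 = $7,375.0820
Total = $61,127.6721

$61,127.67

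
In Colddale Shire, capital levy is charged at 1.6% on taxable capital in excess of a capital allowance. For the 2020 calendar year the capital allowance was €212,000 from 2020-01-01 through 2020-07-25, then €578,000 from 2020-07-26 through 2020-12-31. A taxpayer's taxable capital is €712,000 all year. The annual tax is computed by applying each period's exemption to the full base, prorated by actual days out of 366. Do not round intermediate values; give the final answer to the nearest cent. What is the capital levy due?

2020-01-01 to 2020-07-25: 207 days, exemption €212,000 → (€712,000 − €212,000) × 1.6% × 207/366 = €4,524.5902
2020-07-26 to 2020-12-31: 159 days, exemption €578,000 → (€712,000 − €578,000) × 1.6% × 159/366 = €931.4098
Total = €5,456.0000

€5,456.00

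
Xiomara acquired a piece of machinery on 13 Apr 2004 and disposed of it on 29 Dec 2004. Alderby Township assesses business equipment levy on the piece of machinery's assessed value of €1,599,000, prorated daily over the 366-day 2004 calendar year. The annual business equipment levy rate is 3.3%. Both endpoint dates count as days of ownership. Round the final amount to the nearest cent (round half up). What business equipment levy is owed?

€37,628.93

Days held (13 Apr – 29 Dec 2004): 261 out of 366
Tax = €1,599,000 × 3.3% × 261/366 = €37,628.9262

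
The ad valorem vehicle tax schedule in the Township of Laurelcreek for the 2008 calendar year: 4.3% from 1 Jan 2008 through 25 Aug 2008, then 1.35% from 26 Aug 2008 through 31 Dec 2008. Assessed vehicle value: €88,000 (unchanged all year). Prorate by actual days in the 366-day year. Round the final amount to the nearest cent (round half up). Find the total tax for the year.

€2,876.11

1 Jan – 25 Aug 2008: 238 days at 4.3% → €88,000 × 4.3% × 238/366 = €2,460.6339
26 Aug – 31 Dec 2008: 128 days at 1.35% → €88,000 × 1.35% × 128/366 = €415.4754
Total = €2,876.1093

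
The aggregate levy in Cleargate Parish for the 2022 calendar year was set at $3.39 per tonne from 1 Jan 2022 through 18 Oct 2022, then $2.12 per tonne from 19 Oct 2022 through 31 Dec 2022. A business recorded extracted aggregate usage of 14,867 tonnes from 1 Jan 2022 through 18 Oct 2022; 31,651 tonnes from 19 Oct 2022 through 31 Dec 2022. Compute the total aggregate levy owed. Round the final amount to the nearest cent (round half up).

$117,499.25

1 Jan – 18 Oct 2022: 14,867 tonnes at $3.39/tonne → $50,399.13
19 Oct – 31 Dec 2022: 31,651 tonnes at $2.12/tonne → $67,100.12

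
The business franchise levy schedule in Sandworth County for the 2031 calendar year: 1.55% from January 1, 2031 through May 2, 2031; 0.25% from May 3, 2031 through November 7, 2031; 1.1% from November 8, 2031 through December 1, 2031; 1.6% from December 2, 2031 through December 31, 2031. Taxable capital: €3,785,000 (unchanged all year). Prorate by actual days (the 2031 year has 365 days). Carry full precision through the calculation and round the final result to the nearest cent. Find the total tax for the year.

€32,224.35

January 1 – May 2, 2031: 122 days at 1.55% → €3,785,000 × 1.55% × 122/365 = €19,609.4110
May 3 – November 7, 2031: 189 days at 0.25% → €3,785,000 × 0.25% × 189/365 = €4,899.7603
November 8 – December 1, 2031: 24 days at 1.1% → €3,785,000 × 1.1% × 24/365 = €2,737.6438
December 2 – December 31, 2031: 30 days at 1.6% → €3,785,000 × 1.6% × 30/365 = €4,977.5342
Total = €32,224.3493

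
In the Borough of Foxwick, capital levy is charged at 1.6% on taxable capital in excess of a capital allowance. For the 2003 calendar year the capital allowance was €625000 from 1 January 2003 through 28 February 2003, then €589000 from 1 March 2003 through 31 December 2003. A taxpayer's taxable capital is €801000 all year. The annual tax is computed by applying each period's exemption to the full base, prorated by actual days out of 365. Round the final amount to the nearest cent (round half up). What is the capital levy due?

1 January – 28 February 2003: 59 days, exemption €625000 → (€801000 − €625000) × 1.6% × 59/365 = €455.1890
1 March – 31 December 2003: 306 days, exemption €589000 → (€801000 − €589000) × 1.6% × 306/365 = €2843.7041
Total = €3298.8932

€3298.89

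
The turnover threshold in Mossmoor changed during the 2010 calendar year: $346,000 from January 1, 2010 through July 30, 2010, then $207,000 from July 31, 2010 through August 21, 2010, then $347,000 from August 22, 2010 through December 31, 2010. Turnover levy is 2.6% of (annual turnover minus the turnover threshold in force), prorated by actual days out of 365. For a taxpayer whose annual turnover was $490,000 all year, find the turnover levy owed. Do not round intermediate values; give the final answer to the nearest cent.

$3,952.43

January 1 – July 30, 2010: 211 days, exemption $346,000 → ($490,000 − $346,000) × 2.6% × 211/365 = $2,164.3397
July 31 – August 21, 2010: 22 days, exemption $207,000 → ($490,000 − $207,000) × 2.6% × 22/365 = $443.4959
August 22 – December 31, 2010: 132 days, exemption $347,000 → ($490,000 − $347,000) × 2.6% × 132/365 = $1,344.5918
Total = $3,952.4274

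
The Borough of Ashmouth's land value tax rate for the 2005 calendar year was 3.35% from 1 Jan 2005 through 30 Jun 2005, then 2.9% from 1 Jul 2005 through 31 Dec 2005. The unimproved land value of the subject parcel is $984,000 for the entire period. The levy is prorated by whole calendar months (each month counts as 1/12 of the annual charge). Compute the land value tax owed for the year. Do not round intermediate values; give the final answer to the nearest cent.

$30,750.00

1 Jan – 30 Jun 2005: 6 months at 3.35% → $984,000 × 3.35% × 6/12 = $16,482.0000
1 Jul – 31 Dec 2005: 6 months at 2.9% → $984,000 × 2.9% × 6/12 = $14,268.0000
Total = $30,750.0000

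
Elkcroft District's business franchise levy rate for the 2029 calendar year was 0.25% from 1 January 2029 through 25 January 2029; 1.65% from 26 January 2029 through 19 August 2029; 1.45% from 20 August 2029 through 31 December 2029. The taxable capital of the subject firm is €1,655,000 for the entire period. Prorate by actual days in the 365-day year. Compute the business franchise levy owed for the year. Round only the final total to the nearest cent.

€24,505.34

1 January – 25 January 2029: 25 days at 0.25% → €1,655,000 × 0.25% × 25/365 = €283.3904
26 January – 19 August 2029: 206 days at 1.65% → €1,655,000 × 1.65% × 206/365 = €15,411.9041
20 August – 31 December 2029: 134 days at 1.45% → €1,655,000 × 1.45% × 134/365 = €8,810.0411
Total = €24,505.3356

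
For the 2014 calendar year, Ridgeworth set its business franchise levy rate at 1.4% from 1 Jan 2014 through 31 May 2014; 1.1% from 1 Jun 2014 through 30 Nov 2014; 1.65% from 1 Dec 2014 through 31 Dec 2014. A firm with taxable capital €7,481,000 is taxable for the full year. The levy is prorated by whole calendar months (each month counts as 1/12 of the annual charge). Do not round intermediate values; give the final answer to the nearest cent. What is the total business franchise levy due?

€95,071.04

1 Jan – 31 May 2014: 5 months at 1.4% → €7,481,000 × 1.4% × 5/12 = €43,639.1667
1 Jun – 30 Nov 2014: 6 months at 1.1% → €7,481,000 × 1.1% × 6/12 = €41,145.5000
1 Dec – 31 Dec 2014: 1 month at 1.65% → €7,481,000 × 1.65% × 1/12 = €10,286.3750
Total = €95,071.0417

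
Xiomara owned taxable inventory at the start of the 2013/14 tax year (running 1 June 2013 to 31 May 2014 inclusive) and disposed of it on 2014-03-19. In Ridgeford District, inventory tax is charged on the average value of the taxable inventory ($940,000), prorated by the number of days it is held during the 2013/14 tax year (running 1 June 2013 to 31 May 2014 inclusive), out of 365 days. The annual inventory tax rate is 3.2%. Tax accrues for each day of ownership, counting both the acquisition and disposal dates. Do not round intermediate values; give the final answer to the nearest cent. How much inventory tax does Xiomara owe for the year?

$24,064.00

Days held (2013-06-01 to 2014-03-19): 292 out of 365
Tax = $940,000 × 3.2% × 292/365 = $24,064.0000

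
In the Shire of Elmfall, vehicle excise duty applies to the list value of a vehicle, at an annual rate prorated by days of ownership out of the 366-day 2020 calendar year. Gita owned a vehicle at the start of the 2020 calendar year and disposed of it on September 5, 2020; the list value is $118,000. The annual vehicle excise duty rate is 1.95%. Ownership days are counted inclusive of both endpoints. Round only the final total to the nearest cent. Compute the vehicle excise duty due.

Days held (January 1 – September 5, 2020): 249 out of 366
Tax = $118,000 × 1.95% × 249/366 = $1,565.4344

$1,565.43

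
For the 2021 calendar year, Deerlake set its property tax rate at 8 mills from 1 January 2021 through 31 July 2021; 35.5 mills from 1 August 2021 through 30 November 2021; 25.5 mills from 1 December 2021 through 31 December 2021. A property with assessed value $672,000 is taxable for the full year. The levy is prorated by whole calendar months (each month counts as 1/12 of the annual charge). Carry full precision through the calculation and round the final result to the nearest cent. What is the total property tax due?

$12,516.00

1 January – 31 July 2021: 7 months at 8 mills → $672,000 × 0.8% × 7/12 = $3,136.0000
1 August – 30 November 2021: 4 months at 35.5 mills → $672,000 × 3.55% × 4/12 = $7,952.0000
1 December – 31 December 2021: 1 month at 25.5 mills → $672,000 × 2.55% × 1/12 = $1,428.0000
Total = $12,516.0000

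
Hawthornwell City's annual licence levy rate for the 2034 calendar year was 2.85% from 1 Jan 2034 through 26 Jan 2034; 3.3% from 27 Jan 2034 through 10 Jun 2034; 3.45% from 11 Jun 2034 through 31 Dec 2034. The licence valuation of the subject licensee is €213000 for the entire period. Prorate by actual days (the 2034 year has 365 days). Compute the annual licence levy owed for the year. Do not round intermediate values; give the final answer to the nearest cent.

€7139.29

1 Jan – 26 Jan 2034: 26 days at 2.85% → €213000 × 2.85% × 26/365 = €432.4192
27 Jan – 10 Jun 2034: 135 days at 3.3% → €213000 × 3.3% × 135/365 = €2599.7671
11 Jun – 31 Dec 2034: 204 days at 3.45% → €213000 × 3.45% × 204/365 = €4107.1068
Total = €7139.2932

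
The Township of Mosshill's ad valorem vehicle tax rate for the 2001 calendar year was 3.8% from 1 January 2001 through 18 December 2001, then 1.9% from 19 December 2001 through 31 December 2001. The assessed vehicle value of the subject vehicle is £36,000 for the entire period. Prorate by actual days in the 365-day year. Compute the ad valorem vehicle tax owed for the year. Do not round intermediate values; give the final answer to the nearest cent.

1 January – 18 December 2001: 352 days at 3.8% → £36,000 × 3.8% × 352/365 = £1,319.2767
19 December – 31 December 2001: 13 days at 1.9% → £36,000 × 1.9% × 13/365 = £24.3616
Total = £1,343.6384

£1,343.64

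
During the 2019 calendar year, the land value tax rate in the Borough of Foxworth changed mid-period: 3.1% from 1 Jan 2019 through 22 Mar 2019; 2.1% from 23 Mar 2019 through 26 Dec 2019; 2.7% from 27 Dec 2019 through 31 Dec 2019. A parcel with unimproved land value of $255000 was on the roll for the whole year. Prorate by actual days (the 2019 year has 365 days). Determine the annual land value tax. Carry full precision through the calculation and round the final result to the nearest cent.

1 Jan – 22 Mar 2019: 81 days at 3.1% → $255000 × 3.1% × 81/365 = $1754.2603
23 Mar – 26 Dec 2019: 279 days at 2.1% → $255000 × 2.1% × 279/365 = $4093.2740
27 Dec – 31 Dec 2019: 5 days at 2.7% → $255000 × 2.7% × 5/365 = $94.3151
Total = $5941.8493

$5941.85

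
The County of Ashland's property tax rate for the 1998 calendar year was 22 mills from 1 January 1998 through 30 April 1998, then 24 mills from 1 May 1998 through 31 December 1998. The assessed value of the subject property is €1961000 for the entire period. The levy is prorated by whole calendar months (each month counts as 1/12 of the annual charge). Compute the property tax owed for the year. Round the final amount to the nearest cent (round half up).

€45756.67

1 January – 30 April 1998: 4 months at 22 mills → €1961000 × 2.2% × 4/12 = €14380.6667
1 May – 31 December 1998: 8 months at 24 mills → €1961000 × 2.4% × 8/12 = €31376.0000
Total = €45756.6667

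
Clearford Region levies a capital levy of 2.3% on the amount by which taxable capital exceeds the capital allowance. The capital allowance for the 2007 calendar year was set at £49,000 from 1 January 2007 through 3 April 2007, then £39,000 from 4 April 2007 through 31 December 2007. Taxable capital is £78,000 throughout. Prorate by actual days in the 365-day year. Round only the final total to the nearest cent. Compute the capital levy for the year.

£838.40

1 January – 3 April 2007: 93 days, exemption £49,000 → (£78,000 − £49,000) × 2.3% × 93/365 = £169.9479
4 April – 31 December 2007: 272 days, exemption £39,000 → (£78,000 − £39,000) × 2.3% × 272/365 = £668.4493
Total = £838.3973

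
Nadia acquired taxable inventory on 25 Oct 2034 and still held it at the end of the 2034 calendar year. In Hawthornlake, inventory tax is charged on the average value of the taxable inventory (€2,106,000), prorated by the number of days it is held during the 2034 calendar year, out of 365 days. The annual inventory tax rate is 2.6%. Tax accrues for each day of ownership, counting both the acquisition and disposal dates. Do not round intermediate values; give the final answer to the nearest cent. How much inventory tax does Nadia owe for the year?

Days held (25 Oct – 31 Dec 2034): 68 out of 365
Tax = €2,106,000 × 2.6% × 68/365 = €10,201.1178

€10,201.12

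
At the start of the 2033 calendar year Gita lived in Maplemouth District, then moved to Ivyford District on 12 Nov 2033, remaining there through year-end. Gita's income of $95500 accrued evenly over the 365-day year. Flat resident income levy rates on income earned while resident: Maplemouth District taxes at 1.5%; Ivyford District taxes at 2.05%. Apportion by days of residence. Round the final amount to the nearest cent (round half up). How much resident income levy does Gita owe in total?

Maplemouth District, 1 Jan – 11 Nov 2033: 315 days → $95500 × 1.5% × 315/365 = $1236.2671
Ivyford District, 12 Nov – 31 Dec 2033: 50 days → $95500 × 2.05% × 50/365 = $268.1849
Total = $1504.4521

$1504.45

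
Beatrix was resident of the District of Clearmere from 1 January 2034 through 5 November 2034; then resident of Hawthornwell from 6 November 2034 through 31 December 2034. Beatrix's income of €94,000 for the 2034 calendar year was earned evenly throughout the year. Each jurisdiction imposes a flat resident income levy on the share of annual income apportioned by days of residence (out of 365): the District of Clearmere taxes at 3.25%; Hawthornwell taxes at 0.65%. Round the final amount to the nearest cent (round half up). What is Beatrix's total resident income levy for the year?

€2,680.03

The District of Clearmere, 1 January – 5 November 2034: 309 days → €94,000 × 3.25% × 309/365 = €2,586.2877
Hawthornwell, 6 November – 31 December 2034: 56 days → €94,000 × 0.65% × 56/365 = €93.7425
Total = €2,680.0301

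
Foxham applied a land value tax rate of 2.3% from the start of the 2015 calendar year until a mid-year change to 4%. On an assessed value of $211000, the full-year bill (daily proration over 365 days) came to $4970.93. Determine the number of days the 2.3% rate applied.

353 days

Let d = days at the first rate; then 365 − d days at the second rate.
$211000 × [2.3%·d + 4%·(365−d)] / 365 = $4970.93
Solving gives d = 353, so the new rate took effect on 20 December 2015.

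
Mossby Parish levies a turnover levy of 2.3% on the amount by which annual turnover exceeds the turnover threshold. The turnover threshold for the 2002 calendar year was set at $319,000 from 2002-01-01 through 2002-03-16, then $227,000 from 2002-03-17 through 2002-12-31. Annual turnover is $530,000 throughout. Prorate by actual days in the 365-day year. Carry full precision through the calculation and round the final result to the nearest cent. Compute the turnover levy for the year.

2002-01-01 to 2002-03-16: 75 days, exemption $319,000 → ($530,000 − $319,000) × 2.3% × 75/365 = $997.1918
2002-03-17 to 2002-12-31: 290 days, exemption $227,000 → ($530,000 − $227,000) × 2.3% × 290/365 = $5,537.0137
Total = $6,534.2055

$6,534.21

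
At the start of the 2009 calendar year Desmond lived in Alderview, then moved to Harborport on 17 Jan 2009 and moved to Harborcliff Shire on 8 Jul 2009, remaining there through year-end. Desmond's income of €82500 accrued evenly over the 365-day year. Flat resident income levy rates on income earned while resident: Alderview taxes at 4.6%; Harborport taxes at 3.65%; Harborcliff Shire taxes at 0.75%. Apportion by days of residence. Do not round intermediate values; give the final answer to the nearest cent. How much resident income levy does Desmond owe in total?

Alderview, 1 Jan – 16 Jan 2009: 16 days → €82500 × 4.6% × 16/365 = €166.3562
Harborport, 17 Jan – 7 Jul 2009: 172 days → €82500 × 3.65% × 172/365 = €1419.0000
Harborcliff Shire, 8 Jul – 31 Dec 2009: 177 days → €82500 × 0.75% × 177/365 = €300.0514
Total = €1885.4075

€1885.41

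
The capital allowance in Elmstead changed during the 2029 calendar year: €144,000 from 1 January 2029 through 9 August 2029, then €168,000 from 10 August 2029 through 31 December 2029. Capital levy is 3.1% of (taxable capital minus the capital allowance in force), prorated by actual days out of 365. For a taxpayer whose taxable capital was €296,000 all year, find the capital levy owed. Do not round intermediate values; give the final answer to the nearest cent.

€4,418.48

1 January – 9 August 2029: 221 days, exemption €144,000 → (€296,000 − €144,000) × 3.1% × 221/365 = €2,853.0192
10 August – 31 December 2029: 144 days, exemption €168,000 → (€296,000 − €168,000) × 3.1% × 144/365 = €1,565.4575
Total = €4,418.4767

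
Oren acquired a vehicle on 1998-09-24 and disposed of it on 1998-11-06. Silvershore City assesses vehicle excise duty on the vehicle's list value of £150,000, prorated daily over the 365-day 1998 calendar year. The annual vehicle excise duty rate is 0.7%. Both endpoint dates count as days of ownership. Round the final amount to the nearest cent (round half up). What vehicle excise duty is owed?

Days held (1998-09-24 to 1998-11-06): 44 out of 365
Tax = £150,000 × 0.7% × 44/365 = £126.5753

£126.58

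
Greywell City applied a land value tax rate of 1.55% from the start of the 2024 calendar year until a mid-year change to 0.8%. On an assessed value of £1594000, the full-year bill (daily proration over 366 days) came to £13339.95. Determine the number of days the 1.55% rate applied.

18 days

Let d = days at the first rate; then 366 − d days at the second rate.
£1594000 × [1.55%·d + 0.8%·(366−d)] / 366 = £13339.95
Solving gives d = 18, so the new rate took effect on 19 Jan 2024.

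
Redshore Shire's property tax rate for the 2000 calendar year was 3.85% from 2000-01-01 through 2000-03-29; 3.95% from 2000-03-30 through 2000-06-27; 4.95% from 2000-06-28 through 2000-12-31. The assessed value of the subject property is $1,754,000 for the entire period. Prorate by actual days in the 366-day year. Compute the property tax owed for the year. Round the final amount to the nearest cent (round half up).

2000-01-01 to 2000-03-29: 89 days at 3.85% → $1,754,000 × 3.85% × 89/366 = $16,420.9863
2000-03-30 to 2000-06-27: 90 days at 3.95% → $1,754,000 × 3.95% × 90/366 = $17,036.8033
2000-06-28 to 2000-12-31: 187 days at 4.95% → $1,754,000 × 4.95% × 187/366 = $44,360.3852
Total = $77,818.1749

$77,818.17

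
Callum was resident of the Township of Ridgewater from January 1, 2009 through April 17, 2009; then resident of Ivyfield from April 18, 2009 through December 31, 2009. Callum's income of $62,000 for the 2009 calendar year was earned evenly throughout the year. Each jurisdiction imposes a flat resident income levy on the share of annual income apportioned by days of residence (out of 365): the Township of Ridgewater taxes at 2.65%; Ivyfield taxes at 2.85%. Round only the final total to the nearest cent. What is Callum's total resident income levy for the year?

The Township of Ridgewater, January 1 – April 17, 2009: 107 days → $62,000 × 2.65% × 107/365 = $481.6466
Ivyfield, April 18 – December 31, 2009: 258 days → $62,000 × 2.85% × 258/365 = $1,249.0027
Total = $1,730.6493

$1,730.65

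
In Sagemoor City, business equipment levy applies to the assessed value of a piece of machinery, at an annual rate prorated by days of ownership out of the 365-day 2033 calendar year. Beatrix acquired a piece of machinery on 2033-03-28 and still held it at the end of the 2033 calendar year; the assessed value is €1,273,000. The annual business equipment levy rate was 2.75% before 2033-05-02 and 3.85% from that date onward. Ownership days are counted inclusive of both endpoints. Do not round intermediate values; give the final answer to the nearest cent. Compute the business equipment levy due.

2033-03-28 to 2033-05-01: 35 days at 2.75% → €1,273,000 × 2.75% × 35/365 = €3,356.8836
2033-05-02 to 2033-12-31: 244 days at 3.85% → €1,273,000 × 3.85% × 244/365 = €32,763.1836
Total = €36,120.0671

€36,120.07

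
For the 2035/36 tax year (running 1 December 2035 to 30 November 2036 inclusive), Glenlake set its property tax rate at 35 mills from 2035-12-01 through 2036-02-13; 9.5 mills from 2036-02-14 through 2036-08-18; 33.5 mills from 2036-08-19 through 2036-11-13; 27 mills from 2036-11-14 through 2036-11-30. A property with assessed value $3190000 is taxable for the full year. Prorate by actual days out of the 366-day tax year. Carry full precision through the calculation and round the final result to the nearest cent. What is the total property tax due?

2035-12-01 to 2036-02-13: 75 days at 35 mills → $3190000 × 3.5% × 75/366 = $22879.0984
2036-02-14 to 2036-08-18: 187 days at 9.5 mills → $3190000 × 0.95% × 187/366 = $15483.7022
2036-08-19 to 2036-11-13: 87 days at 33.5 mills → $3190000 × 3.35% × 87/366 = $25402.3361
2036-11-14 to 2036-11-30: 17 days at 27 mills → $3190000 × 2.7% × 17/366 = $4000.5738
Total = $67765.7104

$67765.71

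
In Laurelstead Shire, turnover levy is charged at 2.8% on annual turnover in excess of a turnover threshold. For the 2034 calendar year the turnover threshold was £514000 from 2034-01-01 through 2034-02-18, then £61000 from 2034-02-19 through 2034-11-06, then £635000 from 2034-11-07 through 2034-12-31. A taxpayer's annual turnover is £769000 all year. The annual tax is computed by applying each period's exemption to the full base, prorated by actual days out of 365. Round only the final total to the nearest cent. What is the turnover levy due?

2034-01-01 to 2034-02-18: 49 days, exemption £514000 → (£769000 − £514000) × 2.8% × 49/365 = £958.5205
2034-02-19 to 2034-11-06: 261 days, exemption £61000 → (£769000 − £61000) × 2.8% × 261/365 = £14175.5178
2034-11-07 to 2034-12-31: 55 days, exemption £635000 → (£769000 − £635000) × 2.8% × 55/365 = £565.3699
Total = £15699.4082

£15699.41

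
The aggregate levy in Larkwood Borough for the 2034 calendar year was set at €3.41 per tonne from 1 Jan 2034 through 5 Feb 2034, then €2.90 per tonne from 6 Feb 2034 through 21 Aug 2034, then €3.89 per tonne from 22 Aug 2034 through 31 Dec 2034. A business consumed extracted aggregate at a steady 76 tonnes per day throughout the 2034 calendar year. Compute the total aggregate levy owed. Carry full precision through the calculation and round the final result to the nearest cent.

1 Jan – 5 Feb 2034: 36 days × 76 tonnes/day = 2,736 tonnes at €3.41/tonne → €9,329.76
6 Feb – 21 Aug 2034: 197 days × 76 tonnes/day = 14,972 tonnes at €2.90/tonne → €43,418.80
22 Aug – 31 Dec 2034: 132 days × 76 tonnes/day = 10,032 tonnes at €3.89/tonne → €39,024.48

€91,773.04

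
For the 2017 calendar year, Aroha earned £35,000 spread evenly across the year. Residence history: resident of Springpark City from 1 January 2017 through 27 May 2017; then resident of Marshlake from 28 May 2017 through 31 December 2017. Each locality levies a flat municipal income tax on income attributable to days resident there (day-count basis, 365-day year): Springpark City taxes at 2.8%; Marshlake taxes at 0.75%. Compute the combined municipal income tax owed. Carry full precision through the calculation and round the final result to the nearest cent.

Springpark City, 1 January – 27 May 2017: 147 days → £35,000 × 2.8% × 147/365 = £394.6849
Marshlake, 28 May – 31 December 2017: 218 days → £35,000 × 0.75% × 218/365 = £156.7808
Total = £551.4658

£551.47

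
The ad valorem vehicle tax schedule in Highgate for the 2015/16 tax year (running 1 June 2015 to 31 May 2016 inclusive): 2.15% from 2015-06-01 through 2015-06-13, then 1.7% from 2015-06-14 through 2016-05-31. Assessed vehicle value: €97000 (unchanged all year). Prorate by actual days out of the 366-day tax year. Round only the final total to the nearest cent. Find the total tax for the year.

€1664.50

2015-06-01 to 2015-06-13: 13 days at 2.15% → €97000 × 2.15% × 13/366 = €74.0751
2015-06-14 to 2016-05-31: 353 days at 1.7% → €97000 × 1.7% × 353/366 = €1590.4290
Total = €1664.5041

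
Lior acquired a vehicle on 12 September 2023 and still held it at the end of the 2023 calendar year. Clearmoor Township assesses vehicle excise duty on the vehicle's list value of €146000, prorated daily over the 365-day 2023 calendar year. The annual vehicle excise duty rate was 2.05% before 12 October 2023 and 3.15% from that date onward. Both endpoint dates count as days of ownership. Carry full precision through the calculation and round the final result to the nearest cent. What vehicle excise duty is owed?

12 September – 11 October 2023: 30 days at 2.05% → €146000 × 2.05% × 30/365 = €246.0000
12 October – 31 December 2023: 81 days at 3.15% → €146000 × 3.15% × 81/365 = €1020.6000
Total = €1266.6000

€1266.60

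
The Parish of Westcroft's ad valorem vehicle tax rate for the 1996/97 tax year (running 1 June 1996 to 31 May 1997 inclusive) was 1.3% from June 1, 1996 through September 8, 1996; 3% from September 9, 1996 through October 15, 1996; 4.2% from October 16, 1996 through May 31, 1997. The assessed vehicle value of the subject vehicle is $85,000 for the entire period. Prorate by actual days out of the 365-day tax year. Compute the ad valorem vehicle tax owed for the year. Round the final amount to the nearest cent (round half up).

$2,791.26

June 1 – September 8, 1996: 100 days at 1.3% → $85,000 × 1.3% × 100/365 = $302.7397
September 9 – October 15, 1996: 37 days at 3% → $85,000 × 3% × 37/365 = $258.4932
October 16, 1996 – May 31, 1997: 228 days at 4.2% → $85,000 × 4.2% × 228/365 = $2,230.0274
Total = $2,791.2603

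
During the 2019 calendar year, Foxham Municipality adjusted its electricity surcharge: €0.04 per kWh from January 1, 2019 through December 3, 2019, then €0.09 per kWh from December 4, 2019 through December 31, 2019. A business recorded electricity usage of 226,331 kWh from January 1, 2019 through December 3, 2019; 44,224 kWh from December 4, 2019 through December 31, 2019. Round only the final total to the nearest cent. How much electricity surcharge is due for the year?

January 1 – December 3, 2019: 226,331 kWh at €0.04/kWh → €9,053.24
December 4 – December 31, 2019: 44,224 kWh at €0.09/kWh → €3,980.16

€13,033.40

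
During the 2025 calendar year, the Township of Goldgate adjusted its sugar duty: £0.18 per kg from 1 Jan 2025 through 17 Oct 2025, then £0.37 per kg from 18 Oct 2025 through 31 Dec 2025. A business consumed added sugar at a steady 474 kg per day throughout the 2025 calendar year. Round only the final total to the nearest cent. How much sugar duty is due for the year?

£37,896.30

1 Jan – 17 Oct 2025: 290 days × 474 kg/day = 137,460 kg at £0.18/kg → £24,742.80
18 Oct – 31 Dec 2025: 75 days × 474 kg/day = 35,550 kg at £0.37/kg → £13,153.50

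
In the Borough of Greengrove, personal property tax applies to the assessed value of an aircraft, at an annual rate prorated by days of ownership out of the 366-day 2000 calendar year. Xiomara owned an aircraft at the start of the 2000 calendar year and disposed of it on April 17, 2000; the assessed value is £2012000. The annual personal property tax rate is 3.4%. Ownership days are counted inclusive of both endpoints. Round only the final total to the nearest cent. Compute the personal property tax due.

Days held (January 1 – April 17, 2000): 108 out of 366
Tax = £2012000 × 3.4% × 108/366 = £20185.9672

£20185.97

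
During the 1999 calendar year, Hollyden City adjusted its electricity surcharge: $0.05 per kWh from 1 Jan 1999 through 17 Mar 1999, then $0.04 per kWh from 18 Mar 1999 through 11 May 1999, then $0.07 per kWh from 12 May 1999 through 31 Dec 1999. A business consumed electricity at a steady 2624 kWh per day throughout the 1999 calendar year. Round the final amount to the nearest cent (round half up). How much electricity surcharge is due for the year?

$58,725.12

1 Jan – 17 Mar 1999: 76 days × 2624 kWh/day = 199,424 kWh at $0.05/kWh → $9,971.20
18 Mar – 11 May 1999: 55 days × 2624 kWh/day = 144,320 kWh at $0.04/kWh → $5,772.80
12 May – 31 Dec 1999: 234 days × 2624 kWh/day = 614,016 kWh at $0.07/kWh → $42,981.12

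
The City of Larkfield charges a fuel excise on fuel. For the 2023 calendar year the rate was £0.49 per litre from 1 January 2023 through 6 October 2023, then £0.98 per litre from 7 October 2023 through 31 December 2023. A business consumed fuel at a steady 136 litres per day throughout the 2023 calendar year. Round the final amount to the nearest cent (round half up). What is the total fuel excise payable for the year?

1 January – 6 October 2023: 279 days × 136 litres/day = 37,944 litres at £0.49/litre → £18,592.56
7 October – 31 December 2023: 86 days × 136 litres/day = 11,696 litres at £0.98/litre → £11,462.08

£30,054.64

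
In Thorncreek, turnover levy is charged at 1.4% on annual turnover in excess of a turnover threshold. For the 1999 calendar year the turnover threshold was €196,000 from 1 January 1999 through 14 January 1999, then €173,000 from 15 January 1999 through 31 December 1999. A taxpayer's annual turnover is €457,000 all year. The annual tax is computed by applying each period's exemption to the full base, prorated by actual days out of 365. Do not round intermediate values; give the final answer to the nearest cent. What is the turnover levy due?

€3,963.65

1 January – 14 January 1999: 14 days, exemption €196,000 → (€457,000 − €196,000) × 1.4% × 14/365 = €140.1534
15 January – 31 December 1999: 351 days, exemption €173,000 → (€457,000 − €173,000) × 1.4% × 351/365 = €3,823.4959
Total = €3,963.6493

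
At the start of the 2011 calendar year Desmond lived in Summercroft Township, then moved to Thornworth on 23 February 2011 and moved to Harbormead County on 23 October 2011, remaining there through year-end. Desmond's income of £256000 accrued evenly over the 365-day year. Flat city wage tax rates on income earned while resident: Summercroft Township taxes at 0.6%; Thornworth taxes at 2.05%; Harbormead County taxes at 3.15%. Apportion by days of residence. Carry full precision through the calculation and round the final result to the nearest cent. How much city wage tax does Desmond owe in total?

£5249.05

Summercroft Township, 1 January – 22 February 2011: 53 days → £256000 × 0.6% × 53/365 = £223.0356
Thornworth, 23 February – 22 October 2011: 242 days → £256000 × 2.05% × 242/365 = £3479.4959
Harbormead County, 23 October – 31 December 2011: 70 days → £256000 × 3.15% × 70/365 = £1546.5205
Total = £5249.0521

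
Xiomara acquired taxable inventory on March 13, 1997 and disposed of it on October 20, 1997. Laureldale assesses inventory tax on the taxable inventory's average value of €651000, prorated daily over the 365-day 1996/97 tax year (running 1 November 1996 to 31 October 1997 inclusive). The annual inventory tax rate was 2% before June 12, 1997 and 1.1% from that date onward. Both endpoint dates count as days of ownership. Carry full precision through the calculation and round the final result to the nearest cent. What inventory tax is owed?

March 13 – June 11, 1997: 91 days at 2% → €651000 × 2% × 91/365 = €3246.0822
June 12 – October 20, 1997: 131 days at 1.1% → €651000 × 1.1% × 131/365 = €2570.1123
Total = €5816.1945

€5816.19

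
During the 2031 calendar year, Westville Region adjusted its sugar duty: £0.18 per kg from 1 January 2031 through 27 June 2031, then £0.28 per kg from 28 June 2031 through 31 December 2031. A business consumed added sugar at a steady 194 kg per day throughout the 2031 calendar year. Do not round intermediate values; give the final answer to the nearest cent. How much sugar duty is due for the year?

£16,373.60

1 January – 27 June 2031: 178 days × 194 kg/day = 34,532 kg at £0.18/kg → £6,215.76
28 June – 31 December 2031: 187 days × 194 kg/day = 36,278 kg at £0.28/kg → £10,157.84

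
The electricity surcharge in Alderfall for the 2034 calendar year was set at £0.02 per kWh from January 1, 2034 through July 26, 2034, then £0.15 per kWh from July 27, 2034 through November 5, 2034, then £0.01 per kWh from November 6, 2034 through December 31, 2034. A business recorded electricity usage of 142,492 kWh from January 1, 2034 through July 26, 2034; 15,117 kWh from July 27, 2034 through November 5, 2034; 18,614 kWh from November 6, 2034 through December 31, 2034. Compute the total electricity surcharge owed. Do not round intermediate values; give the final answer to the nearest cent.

£5303.53

January 1 – July 26, 2034: 142,492 kWh at £0.02/kWh → £2849.84
July 27 – November 5, 2034: 15,117 kWh at £0.15/kWh → £2267.55
November 6 – December 31, 2034: 18,614 kWh at £0.01/kWh → £186.14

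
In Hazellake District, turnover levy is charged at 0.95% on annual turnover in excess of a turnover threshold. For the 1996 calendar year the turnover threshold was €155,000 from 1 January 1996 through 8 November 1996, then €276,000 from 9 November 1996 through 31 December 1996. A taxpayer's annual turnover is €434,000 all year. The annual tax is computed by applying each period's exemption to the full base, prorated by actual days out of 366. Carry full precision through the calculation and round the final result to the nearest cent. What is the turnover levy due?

1 January – 8 November 1996: 313 days, exemption €155,000 → (€434,000 − €155,000) × 0.95% × 313/366 = €2,266.6844
9 November – 31 December 1996: 53 days, exemption €276,000 → (€434,000 − €276,000) × 0.95% × 53/366 = €217.3579
Total = €2,484.0423

€2,484.04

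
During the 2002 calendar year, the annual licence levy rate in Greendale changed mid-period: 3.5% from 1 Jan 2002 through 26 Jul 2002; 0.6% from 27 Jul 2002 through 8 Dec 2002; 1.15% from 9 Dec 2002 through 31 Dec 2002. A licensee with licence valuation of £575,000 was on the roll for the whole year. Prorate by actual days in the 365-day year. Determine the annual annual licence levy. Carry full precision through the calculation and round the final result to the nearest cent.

£13,106.06

1 Jan – 26 Jul 2002: 207 days at 3.5% → £575,000 × 3.5% × 207/365 = £11,413.3562
27 Jul – 8 Dec 2002: 135 days at 0.6% → £575,000 × 0.6% × 135/365 = £1,276.0274
9 Dec – 31 Dec 2002: 23 days at 1.15% → £575,000 × 1.15% × 23/365 = £416.6781
Total = £13,106.0616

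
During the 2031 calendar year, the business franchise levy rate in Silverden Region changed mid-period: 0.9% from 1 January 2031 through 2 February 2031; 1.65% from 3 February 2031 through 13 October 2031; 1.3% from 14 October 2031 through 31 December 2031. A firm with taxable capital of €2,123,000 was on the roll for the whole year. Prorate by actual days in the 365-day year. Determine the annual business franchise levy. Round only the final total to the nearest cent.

1 January – 2 February 2031: 33 days at 0.9% → €2,123,000 × 0.9% × 33/365 = €1,727.4822
3 February – 13 October 2031: 253 days at 1.65% → €2,123,000 × 1.65% × 253/365 = €24,280.7219
14 October – 31 December 2031: 79 days at 1.3% → €2,123,000 × 1.3% × 79/365 = €5,973.4822
Total = €31,981.6863

€31,981.69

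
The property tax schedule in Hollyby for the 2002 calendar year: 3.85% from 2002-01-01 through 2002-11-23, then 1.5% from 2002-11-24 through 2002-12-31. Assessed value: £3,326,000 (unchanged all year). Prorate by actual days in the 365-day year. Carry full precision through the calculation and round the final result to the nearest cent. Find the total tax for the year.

£119,913.69

2002-01-01 to 2002-11-23: 327 days at 3.85% → £3,326,000 × 3.85% × 327/365 = £114,719.6630
2002-11-24 to 2002-12-31: 38 days at 1.5% → £3,326,000 × 1.5% × 38/365 = £5,194.0274
Total = £119,913.6904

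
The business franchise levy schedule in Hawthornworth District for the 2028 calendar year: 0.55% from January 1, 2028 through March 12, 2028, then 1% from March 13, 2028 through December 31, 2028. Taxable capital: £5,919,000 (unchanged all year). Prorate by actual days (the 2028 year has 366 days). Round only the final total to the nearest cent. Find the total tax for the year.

January 1 – March 12, 2028: 72 days at 0.55% → £5,919,000 × 0.55% × 72/366 = £6,404.1639
March 13 – December 31, 2028: 294 days at 1% → £5,919,000 × 1% × 294/366 = £47,546.0656
Total = £53,950.2295

£53,950.23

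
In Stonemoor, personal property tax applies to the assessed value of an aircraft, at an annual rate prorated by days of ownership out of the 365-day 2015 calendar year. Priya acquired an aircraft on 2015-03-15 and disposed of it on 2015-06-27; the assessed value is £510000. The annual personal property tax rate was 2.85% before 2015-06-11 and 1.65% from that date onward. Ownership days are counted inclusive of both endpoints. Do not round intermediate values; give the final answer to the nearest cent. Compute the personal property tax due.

£3896.26

2015-03-15 to 2015-06-10: 88 days at 2.85% → £510000 × 2.85% × 88/365 = £3504.3288
2015-06-11 to 2015-06-27: 17 days at 1.65% → £510000 × 1.65% × 17/365 = £391.9315
Total = £3896.2603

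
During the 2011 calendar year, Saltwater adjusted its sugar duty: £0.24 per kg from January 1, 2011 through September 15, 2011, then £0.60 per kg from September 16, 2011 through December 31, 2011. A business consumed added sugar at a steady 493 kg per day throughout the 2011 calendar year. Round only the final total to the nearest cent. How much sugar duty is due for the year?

January 1 – September 15, 2011: 258 days × 493 kg/day = 127,194 kg at £0.24/kg → £30,526.56
September 16 – December 31, 2011: 107 days × 493 kg/day = 52,751 kg at £0.60/kg → £31,650.60

£62,177.16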